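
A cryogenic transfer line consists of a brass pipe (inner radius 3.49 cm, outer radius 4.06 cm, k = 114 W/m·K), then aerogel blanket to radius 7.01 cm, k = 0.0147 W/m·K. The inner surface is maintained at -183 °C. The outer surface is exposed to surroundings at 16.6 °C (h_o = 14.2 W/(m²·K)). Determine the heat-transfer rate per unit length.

Series thermal resistances, inner to outer:
  R'_brass = ln(0.0406/0.0349)/(2πk) = 0.1513/(2π·114) = 2.112×10^-4 m·K/W
  R'_aerogel blanket = ln(0.0701/0.0406)/(2πk) = 0.5462/(2π·0.0147) = 5.913 m·K/W
  R'_conv,out = 1/(2πr h) = 1/(2π·0.0701·14.2) = 0.1599 m·K/W
ΣR = 2.112×10^-4 + 5.913 + 0.1599 = 6.073 m·K/W
Q' = ΔT/ΣR = (-183 °C − 16.6 °C)/6.073 = -32.9 W/m
(Negative Q' ⇒ heat flows inward; heat gain = 32.9 W/m.)

Q' = 32.9 W/m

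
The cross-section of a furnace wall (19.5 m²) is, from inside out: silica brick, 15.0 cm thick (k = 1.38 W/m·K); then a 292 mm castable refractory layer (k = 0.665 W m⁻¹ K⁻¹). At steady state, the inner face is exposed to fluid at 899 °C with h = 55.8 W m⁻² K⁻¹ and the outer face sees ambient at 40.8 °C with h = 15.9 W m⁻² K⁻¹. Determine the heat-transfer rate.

Series thermal resistances, inner to outer:
  R_conv,in = 1/(hA) = 1/(55.8·19.5) = 9.190×10^-4 K/W
  R_silica brick = L/(kA) = 0.150/(1.38·19.5) = 0.005574 K/W
  R_castable refractory = L/(kA) = 0.292/(0.665·19.5) = 0.02252 K/W
  R_conv,out = 1/(hA) = 1/(15.9·19.5) = 0.003225 K/W
ΣR = 9.190×10^-4 + 0.005574 + 0.02252 + 0.003225 = 0.03224 K/W
Q = ΔT/ΣR = (899 °C − 40.8 °C)/0.03224 = 26600 W

Q = 26.6 kW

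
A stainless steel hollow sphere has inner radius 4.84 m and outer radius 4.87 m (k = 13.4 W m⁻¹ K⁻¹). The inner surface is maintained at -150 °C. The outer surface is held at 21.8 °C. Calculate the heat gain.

Q = 2.27×10^7 W

Q = 4πk·ΔT/(1/r₁ − 1/r₂) = 4π × 13.4 × 171.8 / (1/4.84 − 1/4.87) = 2.27×10^7 W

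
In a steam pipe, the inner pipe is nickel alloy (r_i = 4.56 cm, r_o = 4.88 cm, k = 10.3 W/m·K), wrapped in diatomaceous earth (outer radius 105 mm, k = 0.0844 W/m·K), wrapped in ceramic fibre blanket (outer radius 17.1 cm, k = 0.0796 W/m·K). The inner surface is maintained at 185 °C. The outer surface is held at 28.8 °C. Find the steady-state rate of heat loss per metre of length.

Series thermal resistances, inner to outer:
  R'_nickel alloy = ln(0.0488/0.0456)/(2πk) = 0.06782/(2π·10.3) = 0.001048 m·K/W
  R'_diatomaceous earth = ln(0.105/0.0488)/(2πk) = 0.7662/(2π·0.0844) = 1.445 m·K/W
  R'_ceramic fibre blanket = ln(0.171/0.105)/(2πk) = 0.4877/(2π·0.0796) = 0.9751 m·K/W
ΣR = 0.001048 + 1.445 + 0.9751 = 2.421 m·K/W
Q' = ΔT/ΣR = (185 °C − 28.8 °C)/2.421 = 64.5 W/m

Q' = 64.5 W/m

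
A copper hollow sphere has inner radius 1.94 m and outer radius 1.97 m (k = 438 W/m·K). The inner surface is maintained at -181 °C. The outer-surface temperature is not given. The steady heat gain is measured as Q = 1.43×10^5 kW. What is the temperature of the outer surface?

T_out = 22.9 °C

Sum the resistances:
  R_copper = (1/1.94 − 1/1.97)/(4πk) = 0.007850/(4π·438) = 1.426×10^-6 K/W
ΣR = 1.426×10^-6 K/W
ΔT = Q·ΣR = 1.43×10^8 × 1.426×10^-6 = 203.9 K
Heat flows inward, so T_out = T_in + ΔT = -181 + 203.9 = 22.9 °C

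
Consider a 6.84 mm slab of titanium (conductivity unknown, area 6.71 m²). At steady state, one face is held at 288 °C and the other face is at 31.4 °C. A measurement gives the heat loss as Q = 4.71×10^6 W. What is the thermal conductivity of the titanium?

ΣR = ΔT/Q = |288 − 31.4|/4.71×10^6 = 5.448×10^-5 K/W
L/(kA) = 5.448×10^-5 ⇒ k = 0.00684/(5.448×10^-5·6.71) = 18.7 W/m·K

k = 18.7 W/m·K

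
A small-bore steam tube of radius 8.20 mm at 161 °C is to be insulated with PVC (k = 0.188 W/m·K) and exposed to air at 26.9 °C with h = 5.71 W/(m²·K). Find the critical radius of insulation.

r_cr = 3.29 cm

For a cylinder, r_cr = k_ins/h = 0.188/5.71 = 0.0329 m = 3.29 cm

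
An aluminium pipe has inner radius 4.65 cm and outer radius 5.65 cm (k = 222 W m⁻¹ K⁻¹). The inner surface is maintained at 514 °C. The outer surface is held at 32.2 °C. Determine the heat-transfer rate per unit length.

Q' = 2πk·ΔT/ln(r₂/r₁) = 2π × 222 × 481.8 / ln(0.0565/0.0465) = 3.45×10^6 W/m

Q' = 3450 kW/m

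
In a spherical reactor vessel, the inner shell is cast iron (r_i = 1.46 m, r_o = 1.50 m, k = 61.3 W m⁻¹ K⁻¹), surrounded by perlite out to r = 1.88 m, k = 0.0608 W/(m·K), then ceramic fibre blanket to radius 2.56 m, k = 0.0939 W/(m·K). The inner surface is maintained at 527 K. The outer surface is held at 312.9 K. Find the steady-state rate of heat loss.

Q = 723 W

Series thermal resistances, inner to outer:
  R_cast iron = (1/1.46 − 1/1.50)/(4πk) = 0.01826/(4π·61.3) = 2.371×10^-5 K/W
  R_perlite = (1/1.50 − 1/1.88)/(4πk) = 0.1348/(4π·0.0608) = 0.1764 K/W
  R_ceramic fibre blanket = (1/1.88 − 1/2.56)/(4πk) = 0.1413/(4π·0.0939) = 0.1197 K/W
ΣR = 2.371×10^-5 + 0.1764 + 0.1197 = 0.2961 K/W
Q = ΔT/ΣR = (527 K − 312.9 K)/0.2961 = 723 W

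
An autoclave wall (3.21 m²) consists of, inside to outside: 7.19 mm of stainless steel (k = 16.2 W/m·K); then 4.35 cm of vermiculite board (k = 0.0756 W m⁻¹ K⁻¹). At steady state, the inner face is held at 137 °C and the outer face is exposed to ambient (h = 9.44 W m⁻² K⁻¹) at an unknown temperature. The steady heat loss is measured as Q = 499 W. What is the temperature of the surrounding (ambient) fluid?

Series resistances:
  R_stainless steel = L/(kA) = 0.00719/(16.2·3.21) = 1.383×10^-4 K/W
  R_vermiculite board = L/(kA) = 0.0435/(0.0756·3.21) = 0.1793 K/W
  R_conv,out = 1/(hA) = 1/(9.44·3.21) = 0.03300 K/W
ΣR = 0.2124 K/W
ΔT = Q·ΣR = 499 × 0.2124 = 106.0 K
Heat flows outward, so T_out = T_in − ΔT = 137 − 106.0 = 31.0 °C

T_out = 31.0 °C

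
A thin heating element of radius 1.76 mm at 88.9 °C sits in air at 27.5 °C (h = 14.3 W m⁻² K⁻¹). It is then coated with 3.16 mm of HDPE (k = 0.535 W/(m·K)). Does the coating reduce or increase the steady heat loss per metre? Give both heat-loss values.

increases: 9.71 → 23.9 W/m

Critical radius for a cylinder: r_cr = k/h = 0.0374 m = 3.74 cm.
Outer radius after coating: r₂ = 0.00176 + 0.00316 = 0.00492 m.
Since r₁ < r_cr and r₂ ≤ r_cr, the coating moves toward the maximum at r_cr — heat loss rises.
Bare: R = 1/(2πr₁h) = 6.324 m·K/W; Q = 61.4/6.324 = 9.71 W/m.
Coated: R = R_cond + R_conv = 2.568 m·K/W; Q = 61.4/2.568 = 23.9 W/m.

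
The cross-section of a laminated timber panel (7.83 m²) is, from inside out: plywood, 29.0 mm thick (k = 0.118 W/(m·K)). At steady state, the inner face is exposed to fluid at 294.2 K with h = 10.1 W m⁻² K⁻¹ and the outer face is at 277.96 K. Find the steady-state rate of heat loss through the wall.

Series thermal resistances, inner to outer:
  R_conv,in = 1/(hA) = 1/(10.1·7.83) = 0.01264 K/W
  R_plywood = L/(kA) = 0.0290/(0.118·7.83) = 0.03139 K/W
ΣR = 0.01264 + 0.03139 = 0.04403 K/W
Q = ΔT/ΣR = (294.2 K − 277.96 K)/0.04403 = 369 W

Q = 369 W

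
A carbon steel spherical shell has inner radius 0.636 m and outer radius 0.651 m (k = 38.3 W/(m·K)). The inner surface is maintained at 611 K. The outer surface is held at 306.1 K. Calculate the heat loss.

Q = 4.05×10^6 W

Q = 4πk·ΔT/(1/r₁ − 1/r₂) = 4π × 38.3 × 304.9 / (1/0.636 − 1/0.651) = 4.05×10^6 W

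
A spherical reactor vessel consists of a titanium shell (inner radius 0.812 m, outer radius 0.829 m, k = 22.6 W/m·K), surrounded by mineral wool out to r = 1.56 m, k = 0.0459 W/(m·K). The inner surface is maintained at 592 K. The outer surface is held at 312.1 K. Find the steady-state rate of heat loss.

Q = 286 W

Treat each layer as a resistance in series:
  R_titanium = (1/0.812 − 1/0.829)/(4πk) = 0.02525/(4π·22.6) = 8.892×10^-5 K/W
  R_mineral wool = (1/0.829 − 1/1.56)/(4πk) = 0.5652/(4π·0.0459) = 0.9800 K/W
ΣR = 8.892×10^-5 + 0.9800 = 0.9801 K/W
Q = ΔT/ΣR = (592 K − 312.1 K)/0.9801 = 286 W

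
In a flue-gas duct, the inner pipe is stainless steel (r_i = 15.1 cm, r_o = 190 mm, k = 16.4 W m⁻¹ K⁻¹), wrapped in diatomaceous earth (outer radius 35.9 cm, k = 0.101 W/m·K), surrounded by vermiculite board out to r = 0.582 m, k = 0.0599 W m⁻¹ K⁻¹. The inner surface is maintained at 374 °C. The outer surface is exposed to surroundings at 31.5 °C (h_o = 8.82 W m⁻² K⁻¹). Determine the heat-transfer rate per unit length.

Q' = 148 W/m

Resistance network (inner→outer):
  R'_stainless steel = ln(0.190/0.151)/(2πk) = 0.2297/(2π·16.4) = 0.002230 m·K/W
  R'_diatomaceous earth = ln(0.359/0.190)/(2πk) = 0.6363/(2π·0.101) = 1.003 m·K/W
  R'_vermiculite board = ln(0.582/0.359)/(2πk) = 0.4831/(2π·0.0599) = 1.284 m·K/W
  R'_conv,out = 1/(2πr h) = 1/(2π·0.582·8.82) = 0.03100 m·K/W
ΣR = 0.002230 + 1.003 + 1.284 + 0.03100 = 2.320 m·K/W
Q' = ΔT/ΣR = (374 °C − 31.5 °C)/2.320 = 148 W/m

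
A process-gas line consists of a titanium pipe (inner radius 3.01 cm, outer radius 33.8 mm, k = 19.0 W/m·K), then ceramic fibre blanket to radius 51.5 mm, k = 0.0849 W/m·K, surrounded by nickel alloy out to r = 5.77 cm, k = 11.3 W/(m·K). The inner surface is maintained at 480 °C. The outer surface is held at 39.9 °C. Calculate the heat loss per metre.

Q' = 556 W/m

Treat each layer as a resistance in series:
  R'_titanium = ln(0.0338/0.0301)/(2πk) = 0.1159/(2π·19.0) = 9.711×10^-4 m·K/W
  R'_ceramic fibre blanket = ln(0.0515/0.0338)/(2πk) = 0.4211/(2π·0.0849) = 0.7894 m·K/W
  R'_nickel alloy = ln(0.0577/0.0515)/(2πk) = 0.1137/(2π·11.3) = 0.001601 m·K/W
ΣR = 9.711×10^-4 + 0.7894 + 0.001601 = 0.7920 m·K/W
Q' = ΔT/ΣR = (480 °C − 39.9 °C)/0.7920 = 556 W/m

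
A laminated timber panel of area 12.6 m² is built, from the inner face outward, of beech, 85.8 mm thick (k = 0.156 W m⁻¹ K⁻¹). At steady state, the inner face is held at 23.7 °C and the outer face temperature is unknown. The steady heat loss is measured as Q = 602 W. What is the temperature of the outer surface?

T_out = -2.58 °C

Series resistances:
  R_beech = L/(kA) = 0.0858/(0.156·12.6) = 0.04365 K/W
ΣR = 0.04365 K/W
ΔT = Q·ΣR = 602 × 0.04365 = 26.28 K
Heat flows outward, so T_out = T_in − ΔT = 23.7 − 26.28 = -2.58 °C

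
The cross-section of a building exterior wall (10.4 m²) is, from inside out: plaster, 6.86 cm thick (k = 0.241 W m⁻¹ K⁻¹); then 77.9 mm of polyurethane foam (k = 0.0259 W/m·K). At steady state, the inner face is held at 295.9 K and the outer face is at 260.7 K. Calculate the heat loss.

Treat each layer as a resistance in series:
  R_plaster = L/(kA) = 0.0686/(0.241·10.4) = 0.02737 K/W
  R_polyurethane foam = L/(kA) = 0.0779/(0.0259·10.4) = 0.2892 K/W
ΣR = 0.02737 + 0.2892 = 0.3166 K/W
Q = ΔT/ΣR = (295.9 K − 260.7 K)/0.3166 = 111 W

Q = 111 W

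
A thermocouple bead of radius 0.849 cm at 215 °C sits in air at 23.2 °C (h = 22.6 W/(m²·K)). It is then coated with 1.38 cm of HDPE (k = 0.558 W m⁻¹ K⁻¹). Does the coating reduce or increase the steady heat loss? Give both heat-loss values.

Critical radius for a sphere: r_cr = 2k/h = 0.0494 m = 4.94 cm.
Outer radius after coating: r₂ = 0.00849 + 0.0138 = 0.02229 m.
Since r₁ < r_cr and r₂ ≤ r_cr, the coating moves toward the maximum at r_cr — heat loss rises.
Bare: R = 1/(4πr₁²h) = 48.85 K/W; Q = 191.8/48.85 = 3.93 W.
Coated: R = R_cond + R_conv = 17.49 K/W; Q = 191.8/17.49 = 11.0 W.

increases: 3.93 → 11.0 W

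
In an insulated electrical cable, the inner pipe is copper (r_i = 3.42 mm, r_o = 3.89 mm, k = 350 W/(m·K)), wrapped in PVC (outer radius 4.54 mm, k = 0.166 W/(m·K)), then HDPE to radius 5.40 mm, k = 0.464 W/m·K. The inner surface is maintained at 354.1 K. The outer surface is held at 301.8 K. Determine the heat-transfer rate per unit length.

Q' = 252 W/m

Series thermal resistances, inner to outer:
  R'_copper = ln(0.00389/0.00342)/(2πk) = 0.1288/(2π·350) = 5.855×10^-5 m·K/W
  R'_PVC = ln(0.00454/0.00389)/(2πk) = 0.1545/(2π·0.166) = 0.1481 m·K/W
  R'_HDPE = ln(0.00540/0.00454)/(2πk) = 0.1735/(2π·0.464) = 0.05950 m·K/W
ΣR = 5.855×10^-5 + 0.1481 + 0.05950 = 0.2077 m·K/W
Q' = ΔT/ΣR = (354.1 K − 301.8 K)/0.2077 = 252 W/m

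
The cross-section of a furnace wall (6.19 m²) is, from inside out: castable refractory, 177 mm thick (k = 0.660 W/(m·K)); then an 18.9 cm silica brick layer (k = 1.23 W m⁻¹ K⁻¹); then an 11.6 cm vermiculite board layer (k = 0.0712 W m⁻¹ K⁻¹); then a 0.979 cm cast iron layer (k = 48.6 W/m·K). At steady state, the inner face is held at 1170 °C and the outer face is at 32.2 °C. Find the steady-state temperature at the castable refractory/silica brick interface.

Series thermal resistances, inner to outer:
  R_castable refractory = L/(kA) = 0.177/(0.660·6.19) = 0.04333 K/W
  R_silica brick = L/(kA) = 0.189/(1.23·6.19) = 0.02482 K/W
  R_vermiculite board = L/(kA) = 0.116/(0.0712·6.19) = 0.2632 K/W
  R_cast iron = L/(kA) = 0.00979/(48.6·6.19) = 3.254×10^-5 K/W
ΣR = 0.04333 + 0.02482 + 0.2632 + 3.254×10^-5 = 0.3314 K/W
Q = ΔT/ΣR = (1170 °C − 32.2 °C)/0.3314 = 3433 W
From the inner boundary to the castable refractory/silica brick interface, ΣR_partial = 0.04333 K/W.
T_interface = T_in − Q·ΣR_partial = 1170 °C − (3433)(0.04333) = 1021 °C

T = 1021 °C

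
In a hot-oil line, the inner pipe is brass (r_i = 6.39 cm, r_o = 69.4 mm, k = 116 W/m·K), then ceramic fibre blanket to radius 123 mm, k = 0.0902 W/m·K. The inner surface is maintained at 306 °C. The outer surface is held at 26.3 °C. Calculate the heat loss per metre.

Series thermal resistances, inner to outer:
  R'_brass = ln(0.0694/0.0639)/(2πk) = 0.08257/(2π·116) = 1.133×10^-4 m·K/W
  R'_ceramic fibre blanket = ln(0.123/0.0694)/(2πk) = 0.5723/(2π·0.0902) = 1.010 m·K/W
ΣR = 1.133×10^-4 + 1.010 = 1.010 m·K/W
Q' = ΔT/ΣR = (306 °C − 26.3 °C)/1.010 = 277 W/m

Q' = 277 W/m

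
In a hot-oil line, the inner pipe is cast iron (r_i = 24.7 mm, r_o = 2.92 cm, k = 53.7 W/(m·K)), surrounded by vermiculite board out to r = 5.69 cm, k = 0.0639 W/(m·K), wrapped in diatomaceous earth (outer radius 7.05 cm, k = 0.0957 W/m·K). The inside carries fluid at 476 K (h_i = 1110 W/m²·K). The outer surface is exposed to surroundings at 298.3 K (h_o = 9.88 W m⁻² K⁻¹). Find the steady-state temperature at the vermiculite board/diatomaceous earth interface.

Series thermal resistances, inner to outer:
  R'_conv,in = 1/(2πr h) = 1/(2π·0.0247·1110) = 0.005805 m·K/W
  R'_cast iron = ln(0.0292/0.0247)/(2πk) = 0.1674/(2π·53.7) = 4.960×10^-4 m·K/W
  R'_vermiculite board = ln(0.0569/0.0292)/(2πk) = 0.6671/(2π·0.0639) = 1.662 m·K/W
  R'_diatomaceous earth = ln(0.0705/0.0569)/(2πk) = 0.2143/(2π·0.0957) = 0.3564 m·K/W
  R'_conv,out = 1/(2πr h) = 1/(2π·0.0705·9.88) = 0.2285 m·K/W
ΣR = 0.005805 + 4.960×10^-4 + 1.662 + 0.3564 + 0.2285 = 2.253 m·K/W
Q' = ΔT/ΣR = (476 K − 298.3 K)/2.253 = 78.87 W/m
From the inner boundary to the vermiculite board/diatomaceous earth interface, ΣR_partial = 1.668 m·K/W.
T_interface = T_in − Q'·ΣR_partial = 476 K − (78.87)(1.668) = 344.4 K

T = 344.4 K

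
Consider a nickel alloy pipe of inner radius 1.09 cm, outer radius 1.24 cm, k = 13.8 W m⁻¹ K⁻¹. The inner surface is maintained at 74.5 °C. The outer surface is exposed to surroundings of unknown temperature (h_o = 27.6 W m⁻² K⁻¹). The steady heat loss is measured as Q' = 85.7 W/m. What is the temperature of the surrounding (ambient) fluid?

Series resistances:
  R'_nickel alloy = ln(0.0124/0.0109)/(2πk) = 0.1289/(2π·13.8) = 0.001487 m·K/W
  R'_conv,out = 1/(2πr h) = 1/(2π·0.0124·27.6) = 0.4650 m·K/W
ΣR = 0.4665 m·K/W
ΔT = Q'·ΣR = 85.7 × 0.4665 = 39.98 K
Heat flows outward, so T_out = T_in − ΔT = 74.5 − 39.98 = 34.5 °C

T_out = 34.5 °C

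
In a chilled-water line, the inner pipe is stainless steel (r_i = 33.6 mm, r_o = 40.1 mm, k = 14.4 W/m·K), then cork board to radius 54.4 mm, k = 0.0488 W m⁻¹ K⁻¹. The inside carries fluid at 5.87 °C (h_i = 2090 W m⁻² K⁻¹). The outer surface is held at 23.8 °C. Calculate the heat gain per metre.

Q' = 17.9 W/m

Treat each layer as a resistance in series:
  R'_conv,in = 1/(2πr h) = 1/(2π·0.0336·2090) = 0.002266 m·K/W
  R'_stainless steel = ln(0.0401/0.0336)/(2πk) = 0.1769/(2π·14.4) = 0.001955 m·K/W
  R'_cork board = ln(0.0544/0.0401)/(2πk) = 0.3050/(2π·0.0488) = 0.9947 m·K/W
ΣR = 0.002266 + 0.001955 + 0.9947 = 0.9989 m·K/W
Q' = ΔT/ΣR = (5.87 °C − 23.8 °C)/0.9989 = -17.9 W/m
(Negative Q' ⇒ heat flows inward; heat gain = 17.9 W/m.)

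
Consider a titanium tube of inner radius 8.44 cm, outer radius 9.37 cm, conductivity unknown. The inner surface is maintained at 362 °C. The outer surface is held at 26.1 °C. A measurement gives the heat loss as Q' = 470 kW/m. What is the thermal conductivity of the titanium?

ΣR = ΔT/Q' = |362 − 26.1|/4.70×10^5 = 7.147×10^-4 m·K/W
ln(r₂/r₁)/(2πk) = 7.147×10^-4 ⇒ k = 0.1045/(2π·7.147×10^-4) = 23.3 W/m·K

k = 23.3 W/m·K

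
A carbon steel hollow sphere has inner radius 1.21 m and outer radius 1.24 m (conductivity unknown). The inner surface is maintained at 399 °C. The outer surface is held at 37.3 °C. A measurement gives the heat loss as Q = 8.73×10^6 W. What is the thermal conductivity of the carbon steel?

ΣR = ΔT/Q = |399 − 37.3|/8.73×10^6 = 4.143×10^-5 K/W
(1/r₁−1/r₂)/(4πk) = 4.143×10^-5 ⇒ k = 0.01999/(4π·4.143×10^-5) = 38.4 W/m·K

k = 38.4 W/m·K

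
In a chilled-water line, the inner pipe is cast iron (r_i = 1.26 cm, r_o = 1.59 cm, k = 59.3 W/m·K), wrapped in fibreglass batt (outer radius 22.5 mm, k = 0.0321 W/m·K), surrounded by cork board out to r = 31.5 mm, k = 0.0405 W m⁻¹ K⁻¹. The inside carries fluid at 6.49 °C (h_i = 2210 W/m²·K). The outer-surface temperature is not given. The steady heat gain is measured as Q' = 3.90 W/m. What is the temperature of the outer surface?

T_out = 18.4 °C

Sum the resistances:
  R'_conv,in = 1/(2πr h) = 1/(2π·0.0126·2210) = 0.005716 m·K/W
  R'_cast iron = ln(0.0159/0.0126)/(2πk) = 0.2326/(2π·59.3) = 6.243×10^-4 m·K/W
  R'_fibreglass batt = ln(0.0225/0.0159)/(2πk) = 0.3472/(2π·0.0321) = 1.721 m·K/W
  R'_cork board = ln(0.0315/0.0225)/(2πk) = 0.3365/(2π·0.0405) = 1.322 m·K/W
ΣR = 3.050 m·K/W
ΔT = Q'·ΣR = 3.90 × 3.050 = 11.89 K
Heat flows inward, so T_out = T_in + ΔT = 6.49 + 11.89 = 18.4 °C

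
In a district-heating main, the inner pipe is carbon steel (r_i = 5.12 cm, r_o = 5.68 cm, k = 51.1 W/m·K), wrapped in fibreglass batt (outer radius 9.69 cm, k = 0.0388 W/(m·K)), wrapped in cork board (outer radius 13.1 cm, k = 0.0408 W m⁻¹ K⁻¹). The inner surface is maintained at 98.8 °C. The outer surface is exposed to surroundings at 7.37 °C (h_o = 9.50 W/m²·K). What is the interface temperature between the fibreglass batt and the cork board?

T = 41.5 °C

Resistance network (inner→outer):
  R'_carbon steel = ln(0.0568/0.0512)/(2πk) = 0.1038/(2π·51.1) = 3.233×10^-4 m·K/W
  R'_fibreglass batt = ln(0.0969/0.0568)/(2πk) = 0.5341/(2π·0.0388) = 2.191 m·K/W
  R'_cork board = ln(0.131/0.0969)/(2πk) = 0.3015/(2π·0.0408) = 1.176 m·K/W
  R'_conv,out = 1/(2πr h) = 1/(2π·0.131·9.50) = 0.1279 m·K/W
ΣR = 3.233×10^-4 + 2.191 + 1.176 + 0.1279 = 3.495 m·K/W
Q' = ΔT/ΣR = (98.8 °C − 7.37 °C)/3.495 = 26.16 W/m
From the inner boundary to the fibreglass batt/cork board interface, ΣR_partial = 2.191 m·K/W.
T_interface = T_in − Q'·ΣR_partial = 98.8 °C − (26.16)(2.191) = 41.5 °C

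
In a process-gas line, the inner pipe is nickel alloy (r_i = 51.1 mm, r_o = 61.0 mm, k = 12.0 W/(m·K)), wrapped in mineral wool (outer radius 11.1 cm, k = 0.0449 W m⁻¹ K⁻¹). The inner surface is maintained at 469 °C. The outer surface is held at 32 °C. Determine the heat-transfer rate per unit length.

Series thermal resistances, inner to outer:
  R'_nickel alloy = ln(0.0610/0.0511)/(2πk) = 0.1771/(2π·12.0) = 0.002349 m·K/W
  R'_mineral wool = ln(0.111/0.0610)/(2πk) = 0.5987/(2π·0.0449) = 2.122 m·K/W
ΣR = 0.002349 + 2.122 = 2.124 m·K/W
Q' = ΔT/ΣR = (469 °C − 32 °C)/2.124 = 206 W/m

Q' = 206 W/m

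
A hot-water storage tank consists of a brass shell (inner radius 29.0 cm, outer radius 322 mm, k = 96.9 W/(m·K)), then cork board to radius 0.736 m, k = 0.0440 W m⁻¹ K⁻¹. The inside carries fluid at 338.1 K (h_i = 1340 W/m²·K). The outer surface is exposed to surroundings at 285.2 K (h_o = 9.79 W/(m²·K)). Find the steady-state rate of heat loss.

Q = 16.7 W

Series thermal resistances, inner to outer:
  R_conv,in = 1/(4πr²h) = 1/(4π·0.290²·1340) = 7.061×10^-4 K/W
  R_brass = (1/0.290 − 1/0.322)/(4πk) = 0.3427/(4π·96.9) = 2.814×10^-4 K/W
  R_cork board = (1/0.322 − 1/0.736)/(4πk) = 1.747/(4π·0.0440) = 3.159 K/W
  R_conv,out = 1/(4πr²h) = 1/(4π·0.736²·9.79) = 0.01501 K/W
ΣR = 7.061×10^-4 + 2.814×10^-4 + 3.159 + 0.01501 = 3.175 K/W
Q = ΔT/ΣR = (338.1 K − 285.2 K)/3.175 = 16.7 W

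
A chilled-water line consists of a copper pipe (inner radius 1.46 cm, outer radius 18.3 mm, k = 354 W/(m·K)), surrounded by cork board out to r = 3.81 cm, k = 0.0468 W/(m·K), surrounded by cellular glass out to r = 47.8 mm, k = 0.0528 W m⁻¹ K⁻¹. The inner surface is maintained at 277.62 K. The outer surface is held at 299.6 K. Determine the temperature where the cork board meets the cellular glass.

Resistance network (inner→outer):
  R'_copper = ln(0.0183/0.0146)/(2πk) = 0.2259/(2π·354) = 1.016×10^-4 m·K/W
  R'_cork board = ln(0.0381/0.0183)/(2πk) = 0.7333/(2π·0.0468) = 2.494 m·K/W
  R'_cellular glass = ln(0.0478/0.0381)/(2πk) = 0.2268/(2π·0.0528) = 0.6837 m·K/W
ΣR = 1.016×10^-4 + 2.494 + 0.6837 = 3.178 m·K/W
Q' = ΔT/ΣR = (277.62 K − 299.6 K)/3.178 = -6.916 W/m
From the inner boundary to the cork board/cellular glass interface, ΣR_partial = 2.494 m·K/W.
T_interface = T_in − Q'·ΣR_partial = 277.62 K − (-6.916)(2.494) = 294.9 K

T = 294.9 K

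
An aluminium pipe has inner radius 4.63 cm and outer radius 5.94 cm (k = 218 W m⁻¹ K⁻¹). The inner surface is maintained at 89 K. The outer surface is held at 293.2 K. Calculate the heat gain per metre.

Q' = 2πk·ΔT/ln(r₂/r₁) = 2π × 218 × 204.2 / ln(0.0594/0.0463) = 1.12×10^6 W/m

Q' = 1120 kW/m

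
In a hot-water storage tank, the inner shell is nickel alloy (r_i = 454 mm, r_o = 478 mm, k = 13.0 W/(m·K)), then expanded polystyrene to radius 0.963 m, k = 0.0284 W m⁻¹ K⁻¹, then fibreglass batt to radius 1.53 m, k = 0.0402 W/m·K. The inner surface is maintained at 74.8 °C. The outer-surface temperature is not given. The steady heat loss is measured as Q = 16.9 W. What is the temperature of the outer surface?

T_out = 12.0 °C

Sum the resistances:
  R_nickel alloy = (1/0.454 − 1/0.478)/(4πk) = 0.1106/(4π·13.0) = 6.770×10^-4 K/W
  R_expanded polystyrene = (1/0.478 − 1/0.963)/(4πk) = 1.054/(4π·0.0284) = 2.952 K/W
  R_fibreglass batt = (1/0.963 − 1/1.53)/(4πk) = 0.3848/(4π·0.0402) = 0.7618 K/W
ΣR = 3.715 K/W
ΔT = Q·ΣR = 16.9 × 3.715 = 62.78 K
Heat flows outward, so T_out = T_in − ΔT = 74.8 − 62.78 = 12.0 °C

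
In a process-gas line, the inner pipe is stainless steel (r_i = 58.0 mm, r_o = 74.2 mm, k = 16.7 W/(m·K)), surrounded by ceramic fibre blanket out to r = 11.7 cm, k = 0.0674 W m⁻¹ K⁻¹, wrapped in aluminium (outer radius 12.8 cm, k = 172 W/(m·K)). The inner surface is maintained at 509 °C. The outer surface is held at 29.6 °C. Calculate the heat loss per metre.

Resistance network (inner→outer):
  R'_stainless steel = ln(0.0742/0.0580)/(2πk) = 0.2463/(2π·16.7) = 0.002347 m·K/W
  R'_ceramic fibre blanket = ln(0.117/0.0742)/(2πk) = 0.4554/(2π·0.0674) = 1.075 m·K/W
  R'_aluminium = ln(0.128/0.117)/(2πk) = 0.08986/(2π·172) = 8.315×10^-5 m·K/W
ΣR = 0.002347 + 1.075 + 8.315×10^-5 = 1.077 m·K/W
Q' = ΔT/ΣR = (509 °C − 29.6 °C)/1.077 = 445 W/m

Q' = 445 W/m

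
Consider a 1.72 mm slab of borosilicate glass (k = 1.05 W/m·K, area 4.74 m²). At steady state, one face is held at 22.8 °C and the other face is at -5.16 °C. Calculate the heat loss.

Q = 80900 W

Q = kA·ΔT/L = 1.05 × 4.74 × |22.8 °C − -5.16 °C| / 0.00172 = 80900 W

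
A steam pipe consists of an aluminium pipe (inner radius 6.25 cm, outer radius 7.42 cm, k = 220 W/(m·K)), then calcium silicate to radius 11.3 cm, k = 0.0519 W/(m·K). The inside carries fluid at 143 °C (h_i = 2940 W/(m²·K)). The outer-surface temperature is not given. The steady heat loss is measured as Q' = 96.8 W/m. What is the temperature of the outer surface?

Series resistances:
  R'_conv,in = 1/(2πr h) = 1/(2π·0.0625·2940) = 8.661×10^-4 m·K/W
  R'_aluminium = ln(0.0742/0.0625)/(2πk) = 0.1716/(2π·220) = 1.241×10^-4 m·K/W
  R'_calcium silicate = ln(0.113/0.0742)/(2πk) = 0.4206/(2π·0.0519) = 1.290 m·K/W
ΣR = 1.291 m·K/W
ΔT = Q'·ΣR = 96.8 × 1.291 = 125.0 K
Heat flows outward, so T_out = T_in − ΔT = 143 − 125.0 = 18.0 °C

T_out = 18.0 °C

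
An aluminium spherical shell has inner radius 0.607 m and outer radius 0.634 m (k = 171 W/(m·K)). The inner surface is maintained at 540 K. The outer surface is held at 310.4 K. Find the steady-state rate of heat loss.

Q = 4πk·ΔT/(1/r₁ − 1/r₂) = 4π × 171 × 229.6 / (1/0.607 − 1/0.634) = 7.03×10^6 W

Q = 7.03×10^6 W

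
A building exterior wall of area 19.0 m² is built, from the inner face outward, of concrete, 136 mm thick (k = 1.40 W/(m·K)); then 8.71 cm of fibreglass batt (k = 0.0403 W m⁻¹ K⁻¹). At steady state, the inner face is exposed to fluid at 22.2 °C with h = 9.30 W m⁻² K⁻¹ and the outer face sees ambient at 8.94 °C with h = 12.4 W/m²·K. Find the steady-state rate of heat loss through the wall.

Treat each layer as a resistance in series:
  R_conv,in = 1/(hA) = 1/(9.30·19.0) = 0.005659 K/W
  R_concrete = L/(kA) = 0.136/(1.40·19.0) = 0.005113 K/W
  R_fibreglass batt = L/(kA) = 0.0871/(0.0403·19.0) = 0.1138 K/W
  R_conv,out = 1/(hA) = 1/(12.4·19.0) = 0.004244 K/W
ΣR = 0.005659 + 0.005113 + 0.1138 + 0.004244 = 0.1288 K/W
Q = ΔT/ΣR = (22.2 °C − 8.94 °C)/0.1288 = 103 W

Q = 103 W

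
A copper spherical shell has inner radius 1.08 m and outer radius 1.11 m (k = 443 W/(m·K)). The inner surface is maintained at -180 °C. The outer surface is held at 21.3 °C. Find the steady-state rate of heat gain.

Q = 4πk·ΔT/(1/r₁ − 1/r₂) = 4π × 443 × 201.3 / (1/1.08 − 1/1.11) = 4.48×10^7 W

Q = 44800 kW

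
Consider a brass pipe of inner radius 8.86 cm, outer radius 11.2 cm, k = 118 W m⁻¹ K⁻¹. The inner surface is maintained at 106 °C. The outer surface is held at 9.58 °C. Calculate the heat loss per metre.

Q' = 2πk·ΔT/ln(r₂/r₁) = 2π × 118 × 96.42 / ln(0.112/0.0886) = 3.05×10^5 W/m

Q' = 305 kW/m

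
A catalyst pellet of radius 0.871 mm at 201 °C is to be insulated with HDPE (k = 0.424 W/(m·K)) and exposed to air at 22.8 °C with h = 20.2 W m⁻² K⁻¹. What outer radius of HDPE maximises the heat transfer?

r_cr = 4.20 cm

For a sphere, r_cr = 2k_ins/h = 2·0.424/20.2 = 0.0420 m = 4.20 cm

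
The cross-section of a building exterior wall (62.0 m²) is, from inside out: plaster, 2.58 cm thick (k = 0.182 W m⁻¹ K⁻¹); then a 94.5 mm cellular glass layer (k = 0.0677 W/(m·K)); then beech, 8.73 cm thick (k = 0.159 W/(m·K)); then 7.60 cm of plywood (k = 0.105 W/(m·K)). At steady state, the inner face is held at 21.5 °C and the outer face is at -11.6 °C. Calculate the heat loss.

Series thermal resistances, inner to outer:
  R_plaster = L/(kA) = 0.0258/(0.182·62.0) = 0.002286 K/W
  R_cellular glass = L/(kA) = 0.0945/(0.0677·62.0) = 0.02251 K/W
  R_beech = L/(kA) = 0.0873/(0.159·62.0) = 0.008856 K/W
  R_plywood = L/(kA) = 0.0760/(0.105·62.0) = 0.01167 K/W
ΣR = 0.002286 + 0.02251 + 0.008856 + 0.01167 = 0.04532 K/W
Q = ΔT/ΣR = (21.5 °C − -11.6 °C)/0.04532 = 730 W

Q = 730 W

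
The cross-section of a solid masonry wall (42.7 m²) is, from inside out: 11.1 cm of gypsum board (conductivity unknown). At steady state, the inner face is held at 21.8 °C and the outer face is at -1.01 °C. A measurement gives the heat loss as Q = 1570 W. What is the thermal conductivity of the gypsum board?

ΣR = ΔT/Q = |21.8 − -1.01|/1570 = 0.01453 K/W
L/(kA) = 0.01453 ⇒ k = 0.111/(0.01453·42.7) = 0.179 W/m·K

k = 0.179 W/m·K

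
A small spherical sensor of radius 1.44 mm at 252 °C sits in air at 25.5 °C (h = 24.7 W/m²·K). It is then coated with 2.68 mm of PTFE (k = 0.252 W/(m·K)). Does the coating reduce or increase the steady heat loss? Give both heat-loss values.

Critical radius for a sphere: r_cr = 2k/h = 0.0204 m = 2.04 cm.
Outer radius after coating: r₂ = 0.00144 + 0.00268 = 0.00412 m.
Since r₁ < r_cr and r₂ ≤ r_cr, the coating moves toward the maximum at r_cr — heat loss rises.
Bare: R = 1/(4πr₁²h) = 1554 K/W; Q = 226.5/1554 = 0.146 W.
Coated: R = R_cond + R_conv = 332.4 K/W; Q = 226.5/332.4 = 0.681 W.

increases: 0.146 → 0.681 W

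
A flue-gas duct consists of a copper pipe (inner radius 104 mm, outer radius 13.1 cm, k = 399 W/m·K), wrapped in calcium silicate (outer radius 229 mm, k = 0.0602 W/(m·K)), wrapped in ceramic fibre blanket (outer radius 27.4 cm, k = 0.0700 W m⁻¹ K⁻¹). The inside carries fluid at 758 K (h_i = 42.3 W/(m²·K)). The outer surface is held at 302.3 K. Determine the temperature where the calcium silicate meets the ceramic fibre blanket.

Series thermal resistances, inner to outer:
  R'_conv,in = 1/(2πr h) = 1/(2π·0.104·42.3) = 0.03618 m·K/W
  R'_copper = ln(0.131/0.104)/(2πk) = 0.2308/(2π·399) = 9.207×10^-5 m·K/W
  R'_calcium silicate = ln(0.229/0.131)/(2πk) = 0.5585/(2π·0.0602) = 1.477 m·K/W
  R'_ceramic fibre blanket = ln(0.274/0.229)/(2πk) = 0.1794/(2π·0.0700) = 0.4079 m·K/W
ΣR = 0.03618 + 9.207×10^-5 + 1.477 + 0.4079 = 1.921 m·K/W
Q' = ΔT/ΣR = (758 K − 302.3 K)/1.921 = 237.2 W/m
From the inner boundary to the calcium silicate/ceramic fibre blanket interface, ΣR_partial = 1.513 m·K/W.
T_interface = T_in − Q'·ΣR_partial = 758 K − (237.2)(1.513) = 399 K

T = 399 K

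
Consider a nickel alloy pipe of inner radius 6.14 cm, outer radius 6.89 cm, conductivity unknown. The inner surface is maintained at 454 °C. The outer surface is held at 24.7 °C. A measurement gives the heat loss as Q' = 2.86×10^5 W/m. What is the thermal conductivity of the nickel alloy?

ΣR = ΔT/Q' = |454 − 24.7|/2.86×10^5 = 0.001501 m·K/W
ln(r₂/r₁)/(2πk) = 0.001501 ⇒ k = 0.1152/(2π·0.001501) = 12.2 W/m·K

k = 12.2 W/m·K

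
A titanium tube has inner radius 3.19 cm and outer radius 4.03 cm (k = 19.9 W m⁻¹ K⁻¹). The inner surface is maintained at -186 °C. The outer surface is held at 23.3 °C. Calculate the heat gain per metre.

Q' = 112 kW/m

Q' = 2πk·ΔT/ln(r₂/r₁) = 2π × 19.9 × 209.3 / ln(0.0403/0.0319) = 1.12×10^5 W/m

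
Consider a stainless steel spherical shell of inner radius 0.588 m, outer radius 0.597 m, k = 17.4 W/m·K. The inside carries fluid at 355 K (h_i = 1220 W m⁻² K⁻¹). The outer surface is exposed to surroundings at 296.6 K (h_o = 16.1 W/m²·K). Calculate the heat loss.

Q = 4.12 kW

Treat each layer as a resistance in series:
  R_conv,in = 1/(4πr²h) = 1/(4π·0.588²·1220) = 1.887×10^-4 K/W
  R_stainless steel = (1/0.588 − 1/0.597)/(4πk) = 0.02564/(4π·17.4) = 1.173×10^-4 K/W
  R_conv,out = 1/(4πr²h) = 1/(4π·0.597²·16.1) = 0.01387 K/W
ΣR = 1.887×10^-4 + 1.173×10^-4 + 0.01387 = 0.01418 K/W
Q = ΔT/ΣR = (355 K − 296.6 K)/0.01418 = 4120 W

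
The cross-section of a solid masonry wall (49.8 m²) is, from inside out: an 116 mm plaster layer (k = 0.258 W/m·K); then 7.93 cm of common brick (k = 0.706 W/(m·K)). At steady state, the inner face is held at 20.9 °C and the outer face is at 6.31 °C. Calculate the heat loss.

Resistance network (inner→outer):
  R_plaster = L/(kA) = 0.116/(0.258·49.8) = 0.009028 K/W
  R_common brick = L/(kA) = 0.0793/(0.706·49.8) = 0.002255 K/W
ΣR = 0.009028 + 0.002255 = 0.01128 K/W
Q = ΔT/ΣR = (20.9 °C − 6.31 °C)/0.01128 = 1290 W

Q = 1290 W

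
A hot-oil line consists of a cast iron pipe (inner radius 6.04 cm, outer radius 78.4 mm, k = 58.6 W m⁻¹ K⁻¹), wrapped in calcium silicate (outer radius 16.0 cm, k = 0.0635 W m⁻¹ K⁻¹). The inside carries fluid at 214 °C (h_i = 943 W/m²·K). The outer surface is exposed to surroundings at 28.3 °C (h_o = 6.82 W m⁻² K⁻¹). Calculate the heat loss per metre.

Resistance network (inner→outer):
  R'_conv,in = 1/(2πr h) = 1/(2π·0.0604·943) = 0.002794 m·K/W
  R'_cast iron = ln(0.0784/0.0604)/(2πk) = 0.2608/(2π·58.6) = 7.084×10^-4 m·K/W
  R'_calcium silicate = ln(0.160/0.0784)/(2πk) = 0.7133/(2π·0.0635) = 1.788 m·K/W
  R'_conv,out = 1/(2πr h) = 1/(2π·0.160·6.82) = 0.1459 m·K/W
ΣR = 0.002794 + 7.084×10^-4 + 1.788 + 0.1459 = 1.937 m·K/W
Q' = ΔT/ΣR = (214 °C − 28.3 °C)/1.937 = 95.9 W/m

Q' = 95.9 W/m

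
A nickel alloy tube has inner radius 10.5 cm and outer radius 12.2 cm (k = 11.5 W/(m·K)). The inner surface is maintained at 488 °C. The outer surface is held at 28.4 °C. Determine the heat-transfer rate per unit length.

Q' = 221 kW/m

Q' = 2πk·ΔT/ln(r₂/r₁) = 2π × 11.5 × 459.6 / ln(0.122/0.105) = 2.21×10^5 W/m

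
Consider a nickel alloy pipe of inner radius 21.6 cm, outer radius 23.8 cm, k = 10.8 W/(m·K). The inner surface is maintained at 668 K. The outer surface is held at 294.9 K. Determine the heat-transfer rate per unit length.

Q' = 2πk·ΔT/ln(r₂/r₁) = 2π × 10.8 × 373.1 / ln(0.238/0.216) = 2.61×10^5 W/m

Q' = 261 kW/m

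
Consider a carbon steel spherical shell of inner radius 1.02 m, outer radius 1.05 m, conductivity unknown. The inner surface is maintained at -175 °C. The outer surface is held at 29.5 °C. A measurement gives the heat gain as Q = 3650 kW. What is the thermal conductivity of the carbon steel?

k = 39.8 W/m·K

ΣR = ΔT/Q = |-175 − 29.5|/3.65×10^6 = 5.603×10^-5 K/W
(1/r₁−1/r₂)/(4πk) = 5.603×10^-5 ⇒ k = 0.02801/(4π·5.603×10^-5) = 39.8 W/m·K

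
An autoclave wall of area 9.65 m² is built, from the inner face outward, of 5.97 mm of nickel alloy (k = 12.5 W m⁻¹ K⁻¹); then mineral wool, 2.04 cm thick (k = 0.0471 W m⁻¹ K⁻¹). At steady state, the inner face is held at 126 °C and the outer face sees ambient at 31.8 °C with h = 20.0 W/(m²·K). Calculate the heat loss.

Q = 1880 W

Treat each layer as a resistance in series:
  R_nickel alloy = L/(kA) = 0.00597/(12.5·9.65) = 4.949×10^-5 K/W
  R_mineral wool = L/(kA) = 0.0204/(0.0471·9.65) = 0.04488 K/W
  R_conv,out = 1/(hA) = 1/(20.0·9.65) = 0.005181 K/W
ΣR = 4.949×10^-5 + 0.04488 + 0.005181 = 0.05011 K/W
Q = ΔT/ΣR = (126 °C − 31.8 °C)/0.05011 = 1880 W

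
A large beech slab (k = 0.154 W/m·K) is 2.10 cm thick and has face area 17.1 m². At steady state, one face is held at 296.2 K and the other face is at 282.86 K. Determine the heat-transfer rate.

Q = kA·ΔT/L = 0.154 × 17.1 × |296.2 K − 282.86 K| / 0.0210 = 1670 W

Q = 1670 W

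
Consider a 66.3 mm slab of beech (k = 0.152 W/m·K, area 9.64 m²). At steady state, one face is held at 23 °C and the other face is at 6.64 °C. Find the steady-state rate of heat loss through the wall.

Q = 362 W

Q = kA·ΔT/L = 0.152 × 9.64 × |23 °C − 6.64 °C| / 0.0663 = 362 W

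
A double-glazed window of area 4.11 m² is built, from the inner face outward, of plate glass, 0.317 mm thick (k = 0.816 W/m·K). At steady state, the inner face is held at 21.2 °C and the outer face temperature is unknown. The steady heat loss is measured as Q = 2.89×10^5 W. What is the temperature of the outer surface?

T_out = -6.12 °C

Series resistances:
  R_plate glass = L/(kA) = 3.17×10^-4/(0.816·4.11) = 9.452×10^-5 K/W
ΣR = 9.452×10^-5 K/W
ΔT = Q·ΣR = 2.89×10^5 × 9.452×10^-5 = 27.32 K
Heat flows outward, so T_out = T_in − ΔT = 21.2 − 27.32 = -6.12 °C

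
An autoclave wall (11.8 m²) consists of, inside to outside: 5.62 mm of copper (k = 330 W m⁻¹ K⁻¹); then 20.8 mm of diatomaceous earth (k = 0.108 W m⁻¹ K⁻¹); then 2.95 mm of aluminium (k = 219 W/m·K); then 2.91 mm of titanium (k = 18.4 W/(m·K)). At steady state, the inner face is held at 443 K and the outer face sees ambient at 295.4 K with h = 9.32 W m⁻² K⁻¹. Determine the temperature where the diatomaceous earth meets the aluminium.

Treat each layer as a resistance in series:
  R_copper = L/(kA) = 0.00562/(330·11.8) = 1.443×10^-6 K/W
  R_diatomaceous earth = L/(kA) = 0.0208/(0.108·11.8) = 0.01632 K/W
  R_aluminium = L/(kA) = 0.00295/(219·11.8) = 1.142×10^-6 K/W
  R_titanium = L/(kA) = 0.00291/(18.4·11.8) = 1.340×10^-5 K/W
  R_conv,out = 1/(hA) = 1/(9.32·11.8) = 0.009093 K/W
ΣR = 1.443×10^-6 + 0.01632 + 1.142×10^-6 + 1.340×10^-5 + 0.009093 = 0.02543 K/W
Q = ΔT/ΣR = (443 K − 295.4 K)/0.02543 = 5804 W
From the inner boundary to the diatomaceous earth/aluminium interface, ΣR_partial = 0.01632 K/W.
T_interface = T_in − Q·ΣR_partial = 443 K − (5804)(0.01632) = 348.3 K

T = 348.3 K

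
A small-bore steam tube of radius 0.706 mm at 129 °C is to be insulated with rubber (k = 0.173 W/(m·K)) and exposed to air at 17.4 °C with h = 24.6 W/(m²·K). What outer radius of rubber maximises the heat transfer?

r_cr = 0.703 cm

For a cylinder, r_cr = k_ins/h = 0.173/24.6 = 0.00703 m = 0.703 cm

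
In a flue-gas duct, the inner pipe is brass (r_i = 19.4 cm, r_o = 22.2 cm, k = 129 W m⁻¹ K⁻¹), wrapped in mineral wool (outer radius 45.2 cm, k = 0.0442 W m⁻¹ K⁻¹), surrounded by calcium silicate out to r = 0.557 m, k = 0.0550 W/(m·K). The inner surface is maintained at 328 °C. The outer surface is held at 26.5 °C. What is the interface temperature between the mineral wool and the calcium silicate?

Series thermal resistances, inner to outer:
  R'_brass = ln(0.222/0.194)/(2πk) = 0.1348/(2π·129) = 1.663×10^-4 m·K/W
  R'_mineral wool = ln(0.452/0.222)/(2πk) = 0.7110/(2π·0.0442) = 2.560 m·K/W
  R'_calcium silicate = ln(0.557/0.452)/(2πk) = 0.2089/(2π·0.0550) = 0.6045 m·K/W
ΣR = 1.663×10^-4 + 2.560 + 0.6045 = 3.165 m·K/W
Q' = ΔT/ΣR = (328 °C − 26.5 °C)/3.165 = 95.26 W/m
From the inner boundary to the mineral wool/calcium silicate interface, ΣR_partial = 2.560 m·K/W.
T_interface = T_in − Q'·ΣR_partial = 328 °C − (95.26)(2.560) = 84.1 °C

T = 84.1 °C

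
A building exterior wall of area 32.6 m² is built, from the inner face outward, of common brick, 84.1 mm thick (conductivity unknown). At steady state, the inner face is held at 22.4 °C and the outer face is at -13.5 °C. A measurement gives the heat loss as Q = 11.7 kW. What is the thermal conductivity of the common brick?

ΣR = ΔT/Q = |22.4 − -13.5|/11700 = 0.003068 K/W
L/(kA) = 0.003068 ⇒ k = 0.0841/(0.003068·32.6) = 0.841 W/m·K

k = 0.841 W/m·K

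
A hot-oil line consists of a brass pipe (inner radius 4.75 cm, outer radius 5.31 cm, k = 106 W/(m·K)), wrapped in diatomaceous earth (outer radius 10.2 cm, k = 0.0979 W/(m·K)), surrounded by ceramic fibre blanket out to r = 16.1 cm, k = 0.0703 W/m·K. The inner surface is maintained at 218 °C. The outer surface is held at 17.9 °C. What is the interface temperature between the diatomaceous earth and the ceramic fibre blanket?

T = 117 °C

Series thermal resistances, inner to outer:
  R'_brass = ln(0.0531/0.0475)/(2πk) = 0.1114/(2π·106) = 1.673×10^-4 m·K/W
  R'_diatomaceous earth = ln(0.102/0.0531)/(2πk) = 0.6528/(2π·0.0979) = 1.061 m·K/W
  R'_ceramic fibre blanket = ln(0.161/0.102)/(2πk) = 0.4564/(2π·0.0703) = 1.033 m·K/W
ΣR = 1.673×10^-4 + 1.061 + 1.033 = 2.094 m·K/W
Q' = ΔT/ΣR = (218 °C − 17.9 °C)/2.094 = 95.56 W/m
From the inner boundary to the diatomaceous earth/ceramic fibre blanket interface, ΣR_partial = 1.061 m·K/W.
T_interface = T_in − Q'·ΣR_partial = 218 °C − (95.56)(1.061) = 117 °C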